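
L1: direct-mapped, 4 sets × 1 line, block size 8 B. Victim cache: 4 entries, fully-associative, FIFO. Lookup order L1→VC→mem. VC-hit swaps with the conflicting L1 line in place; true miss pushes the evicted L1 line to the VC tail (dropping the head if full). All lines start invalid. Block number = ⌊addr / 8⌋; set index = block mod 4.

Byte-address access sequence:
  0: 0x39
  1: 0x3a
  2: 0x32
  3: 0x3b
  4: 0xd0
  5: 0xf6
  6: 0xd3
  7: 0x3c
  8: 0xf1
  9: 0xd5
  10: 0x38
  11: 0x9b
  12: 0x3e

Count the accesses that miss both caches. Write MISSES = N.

#0 0x39→b7/s3 MISS; vc=[]
#1 0x3a→b7/s3 L1-HIT; vc=[]
#2 0x32→b6/s2 MISS; vc=[]
#3 0x3b→b7/s3 L1-HIT; vc=[]
#4 0xd0→b26/s2 MISS; vc=[6]
#5 0xf6→b30/s2 MISS; vc=[6,26]
#6 0xd3→b26/s2 VC-HIT; vc=[6,30]
#7 0x3c→b7/s3 L1-HIT; vc=[6,30]
#8 0xf1→b30/s2 VC-HIT; vc=[6,26]
#9 0xd5→b26/s2 VC-HIT; vc=[6,30]
#10 0x38→b7/s3 L1-HIT; vc=[6,30]
#11 0x9b→b19/s3 MISS; vc=[6,30,7]
#12 0x3e→b7/s3 VC-HIT; vc=[6,30,19]

MISSES = 5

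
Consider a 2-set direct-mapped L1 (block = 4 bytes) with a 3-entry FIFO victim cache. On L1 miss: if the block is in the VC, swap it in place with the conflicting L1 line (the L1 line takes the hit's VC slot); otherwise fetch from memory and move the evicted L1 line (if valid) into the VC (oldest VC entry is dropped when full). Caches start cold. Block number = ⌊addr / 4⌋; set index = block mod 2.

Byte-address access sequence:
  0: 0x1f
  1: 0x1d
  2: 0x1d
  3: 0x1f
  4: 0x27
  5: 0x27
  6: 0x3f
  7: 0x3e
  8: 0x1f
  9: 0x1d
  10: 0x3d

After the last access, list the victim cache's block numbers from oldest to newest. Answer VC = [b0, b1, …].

  [0] addr=0x1f blk=7 s=1: MISS | VC []
  [1] addr=0x1d blk=7 s=1: L1-HIT | VC []
  [2] addr=0x1d blk=7 s=1: L1-HIT | VC []
  [3] addr=0x1f blk=7 s=1: L1-HIT | VC []
  [4] addr=0x27 blk=9 s=1: MISS | VC [7]
  [5] addr=0x27 blk=9 s=1: L1-HIT | VC [7]
  [6] addr=0x3f blk=15 s=1: MISS | VC [7, 9]
  [7] addr=0x3e blk=15 s=1: L1-HIT | VC [7, 9]
  [8] addr=0x1f blk=7 s=1: VC-HIT | VC [15, 9]
  [9] addr=0x1d blk=7 s=1: L1-HIT | VC [15, 9]
  [10] addr=0x3d blk=15 s=1: VC-HIT | VC [7, 9]

VC = [7, 9]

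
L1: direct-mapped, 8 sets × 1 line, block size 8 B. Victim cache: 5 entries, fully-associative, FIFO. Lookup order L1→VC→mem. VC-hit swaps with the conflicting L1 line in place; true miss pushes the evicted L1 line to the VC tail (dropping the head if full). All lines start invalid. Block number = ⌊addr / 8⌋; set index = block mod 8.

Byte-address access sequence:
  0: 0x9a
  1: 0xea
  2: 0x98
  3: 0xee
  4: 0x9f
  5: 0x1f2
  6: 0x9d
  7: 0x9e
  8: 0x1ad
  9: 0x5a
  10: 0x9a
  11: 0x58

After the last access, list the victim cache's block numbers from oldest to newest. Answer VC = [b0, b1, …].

VC = [29, 19]

#0 0x9a→b19/s3 MISS; vc=[]
#1 0xea→b29/s5 MISS; vc=[]
#2 0x98→b19/s3 L1-HIT; vc=[]
#3 0xee→b29/s5 L1-HIT; vc=[]
#4 0x9f→b19/s3 L1-HIT; vc=[]
#5 0x1f2→b62/s6 MISS; vc=[]
#6 0x9d→b19/s3 L1-HIT; vc=[]
#7 0x9e→b19/s3 L1-HIT; vc=[]
#8 0x1ad→b53/s5 MISS; vc=[29]
#9 0x5a→b11/s3 MISS; vc=[29,19]
#10 0x9a→b19/s3 VC-HIT; vc=[29,11]
#11 0x58→b11/s3 VC-HIT; vc=[29,19]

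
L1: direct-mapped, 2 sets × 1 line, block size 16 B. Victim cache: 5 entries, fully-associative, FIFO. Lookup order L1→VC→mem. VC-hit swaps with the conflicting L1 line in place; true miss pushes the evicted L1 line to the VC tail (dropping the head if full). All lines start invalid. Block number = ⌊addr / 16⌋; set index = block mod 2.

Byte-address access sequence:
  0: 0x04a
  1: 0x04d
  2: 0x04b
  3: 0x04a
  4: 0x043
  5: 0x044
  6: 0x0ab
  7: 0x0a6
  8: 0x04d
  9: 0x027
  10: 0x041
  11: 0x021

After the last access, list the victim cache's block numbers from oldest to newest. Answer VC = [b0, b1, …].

  [0] addr=0x4a blk=4 s=0: MISS | VC []
  [1] addr=0x4d blk=4 s=0: L1-HIT | VC []
  [2] addr=0x4b blk=4 s=0: L1-HIT | VC []
  [3] addr=0x4a blk=4 s=0: L1-HIT | VC []
  [4] addr=0x43 blk=4 s=0: L1-HIT | VC []
  [5] addr=0x44 blk=4 s=0: L1-HIT | VC []
  [6] addr=0xab blk=10 s=0: MISS | VC [4]
  [7] addr=0xa6 blk=10 s=0: L1-HIT | VC [4]
  [8] addr=0x4d blk=4 s=0: VC-HIT | VC [10]
  [9] addr=0x27 blk=2 s=0: MISS | VC [10, 4]
  [10] addr=0x41 blk=4 s=0: VC-HIT | VC [10, 2]
  [11] addr=0x21 blk=2 s=0: VC-HIT | VC [10, 4]

VC = [10, 4]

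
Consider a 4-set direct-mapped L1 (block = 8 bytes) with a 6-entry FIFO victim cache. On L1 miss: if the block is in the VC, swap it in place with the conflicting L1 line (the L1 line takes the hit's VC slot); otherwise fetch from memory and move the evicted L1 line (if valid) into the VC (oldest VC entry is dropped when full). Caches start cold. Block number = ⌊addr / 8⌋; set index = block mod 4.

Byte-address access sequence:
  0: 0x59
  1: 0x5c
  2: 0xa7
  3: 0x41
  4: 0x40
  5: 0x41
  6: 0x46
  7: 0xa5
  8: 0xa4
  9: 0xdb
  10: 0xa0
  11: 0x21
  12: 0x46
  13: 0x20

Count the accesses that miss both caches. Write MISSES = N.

0: 0x59 (blk 11, set 3) → MISS  vc=[]
1: 0x5c (blk 11, set 3) → L1-HIT  vc=[]
2: 0xa7 (blk 20, set 0) → MISS  vc=[]
3: 0x41 (blk 8, set 0) → MISS  vc=[20]
4: 0x40 (blk 8, set 0) → L1-HIT  vc=[20]
5: 0x41 (blk 8, set 0) → L1-HIT  vc=[20]
6: 0x46 (blk 8, set 0) → L1-HIT  vc=[20]
7: 0xa5 (blk 20, set 0) → VC-HIT  vc=[8]
8: 0xa4 (blk 20, set 0) → L1-HIT  vc=[8]
9: 0xdb (blk 27, set 3) → MISS  vc=[8, 11]
10: 0xa0 (blk 20, set 0) → L1-HIT  vc=[8, 11]
11: 0x21 (blk 4, set 0) → MISS  vc=[8, 11, 20]
12: 0x46 (blk 8, set 0) → VC-HIT  vc=[4, 11, 20]
13: 0x20 (blk 4, set 0) → VC-HIT  vc=[8, 11, 20]

MISSES = 5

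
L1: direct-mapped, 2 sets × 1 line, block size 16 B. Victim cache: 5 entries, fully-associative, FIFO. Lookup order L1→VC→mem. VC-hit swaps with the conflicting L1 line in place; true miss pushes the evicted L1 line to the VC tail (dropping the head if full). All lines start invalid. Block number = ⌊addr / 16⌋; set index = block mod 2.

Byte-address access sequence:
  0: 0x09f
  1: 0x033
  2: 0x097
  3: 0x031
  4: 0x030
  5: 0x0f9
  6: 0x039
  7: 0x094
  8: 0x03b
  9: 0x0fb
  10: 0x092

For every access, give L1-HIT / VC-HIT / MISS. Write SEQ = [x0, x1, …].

SEQ = [MISS, MISS, VC-HIT, VC-HIT, L1-HIT, MISS, VC-HIT, VC-HIT, VC-HIT, VC-HIT, VC-HIT]

#0 0x9f→b9/s1 MISS; vc=[]
#1 0x33→b3/s1 MISS; vc=[9]
#2 0x97→b9/s1 VC-HIT; vc=[3]
#3 0x31→b3/s1 VC-HIT; vc=[9]
#4 0x30→b3/s1 L1-HIT; vc=[9]
#5 0xf9→b15/s1 MISS; vc=[9,3]
#6 0x39→b3/s1 VC-HIT; vc=[9,15]
#7 0x94→b9/s1 VC-HIT; vc=[3,15]
#8 0x3b→b3/s1 VC-HIT; vc=[9,15]
#9 0xfb→b15/s1 VC-HIT; vc=[9,3]
#10 0x92→b9/s1 VC-HIT; vc=[15,3]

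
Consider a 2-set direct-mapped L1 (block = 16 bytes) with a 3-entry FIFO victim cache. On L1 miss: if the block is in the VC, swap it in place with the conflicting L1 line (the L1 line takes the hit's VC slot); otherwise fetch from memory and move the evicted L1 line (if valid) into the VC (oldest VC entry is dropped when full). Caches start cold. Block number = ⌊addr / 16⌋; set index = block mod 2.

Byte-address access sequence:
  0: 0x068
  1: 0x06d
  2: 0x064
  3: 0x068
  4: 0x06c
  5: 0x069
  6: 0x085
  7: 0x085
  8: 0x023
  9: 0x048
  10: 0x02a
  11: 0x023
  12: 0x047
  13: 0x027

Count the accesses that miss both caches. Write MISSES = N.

  [0] addr=0x68 blk=6 s=0: MISS | VC []
  [1] addr=0x6d blk=6 s=0: L1-HIT | VC []
  [2] addr=0x64 blk=6 s=0: L1-HIT | VC []
  [3] addr=0x68 blk=6 s=0: L1-HIT | VC []
  [4] addr=0x6c blk=6 s=0: L1-HIT | VC []
  [5] addr=0x69 blk=6 s=0: L1-HIT | VC []
  [6] addr=0x85 blk=8 s=0: MISS | VC [6]
  [7] addr=0x85 blk=8 s=0: L1-HIT | VC [6]
  [8] addr=0x23 blk=2 s=0: MISS | VC [6, 8]
  [9] addr=0x48 blk=4 s=0: MISS | VC [6, 8, 2]
  [10] addr=0x2a blk=2 s=0: VC-HIT | VC [6, 8, 4]
  [11] addr=0x23 blk=2 s=0: L1-HIT | VC [6, 8, 4]
  [12] addr=0x47 blk=4 s=0: VC-HIT | VC [6, 8, 2]
  [13] addr=0x27 blk=2 s=0: VC-HIT | VC [6, 8, 4]

MISSES = 4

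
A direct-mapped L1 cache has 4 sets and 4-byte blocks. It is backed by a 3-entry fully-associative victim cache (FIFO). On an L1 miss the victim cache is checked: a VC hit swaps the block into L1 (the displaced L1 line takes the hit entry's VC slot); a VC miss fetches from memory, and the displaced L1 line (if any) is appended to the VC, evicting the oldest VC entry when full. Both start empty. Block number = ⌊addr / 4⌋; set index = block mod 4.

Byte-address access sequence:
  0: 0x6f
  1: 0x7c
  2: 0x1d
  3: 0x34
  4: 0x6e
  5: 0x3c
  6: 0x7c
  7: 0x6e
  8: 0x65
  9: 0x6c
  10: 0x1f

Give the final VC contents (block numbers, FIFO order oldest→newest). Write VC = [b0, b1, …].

#0 0x6f→b27/s3 MISS; vc=[]
#1 0x7c→b31/s3 MISS; vc=[27]
#2 0x1d→b7/s3 MISS; vc=[27,31]
#3 0x34→b13/s1 MISS; vc=[27,31]
#4 0x6e→b27/s3 VC-HIT; vc=[7,31]
#5 0x3c→b15/s3 MISS; vc=[7,31,27]
#6 0x7c→b31/s3 VC-HIT; vc=[7,15,27]
#7 0x6e→b27/s3 VC-HIT; vc=[7,15,31]
#8 0x65→b25/s1 MISS; vc=[15,31,13]
#9 0x6c→b27/s3 L1-HIT; vc=[15,31,13]
#10 0x1f→b7/s3 MISS; vc=[31,13,27]

VC = [31, 13, 27]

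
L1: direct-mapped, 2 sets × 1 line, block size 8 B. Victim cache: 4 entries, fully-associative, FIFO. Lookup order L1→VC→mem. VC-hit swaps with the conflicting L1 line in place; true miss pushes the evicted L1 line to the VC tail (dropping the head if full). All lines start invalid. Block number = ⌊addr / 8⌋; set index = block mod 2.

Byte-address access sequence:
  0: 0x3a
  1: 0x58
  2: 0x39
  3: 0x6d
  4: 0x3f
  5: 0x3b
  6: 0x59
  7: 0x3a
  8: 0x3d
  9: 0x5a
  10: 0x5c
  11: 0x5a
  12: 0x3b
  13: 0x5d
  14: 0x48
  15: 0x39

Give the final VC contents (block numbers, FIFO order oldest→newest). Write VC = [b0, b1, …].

VC = [9, 13, 11]

0: 0x3a (blk 7, set 1) → MISS  vc=[]
1: 0x58 (blk 11, set 1) → MISS  vc=[7]
2: 0x39 (blk 7, set 1) → VC-HIT  vc=[11]
3: 0x6d (blk 13, set 1) → MISS  vc=[11, 7]
4: 0x3f (blk 7, set 1) → VC-HIT  vc=[11, 13]
5: 0x3b (blk 7, set 1) → L1-HIT  vc=[11, 13]
6: 0x59 (blk 11, set 1) → VC-HIT  vc=[7, 13]
7: 0x3a (blk 7, set 1) → VC-HIT  vc=[11, 13]
8: 0x3d (blk 7, set 1) → L1-HIT  vc=[11, 13]
9: 0x5a (blk 11, set 1) → VC-HIT  vc=[7, 13]
10: 0x5c (blk 11, set 1) → L1-HIT  vc=[7, 13]
11: 0x5a (blk 11, set 1) → L1-HIT  vc=[7, 13]
12: 0x3b (blk 7, set 1) → VC-HIT  vc=[11, 13]
13: 0x5d (blk 11, set 1) → VC-HIT  vc=[7, 13]
14: 0x48 (blk 9, set 1) → MISS  vc=[7, 13, 11]
15: 0x39 (blk 7, set 1) → VC-HIT  vc=[9, 13, 11]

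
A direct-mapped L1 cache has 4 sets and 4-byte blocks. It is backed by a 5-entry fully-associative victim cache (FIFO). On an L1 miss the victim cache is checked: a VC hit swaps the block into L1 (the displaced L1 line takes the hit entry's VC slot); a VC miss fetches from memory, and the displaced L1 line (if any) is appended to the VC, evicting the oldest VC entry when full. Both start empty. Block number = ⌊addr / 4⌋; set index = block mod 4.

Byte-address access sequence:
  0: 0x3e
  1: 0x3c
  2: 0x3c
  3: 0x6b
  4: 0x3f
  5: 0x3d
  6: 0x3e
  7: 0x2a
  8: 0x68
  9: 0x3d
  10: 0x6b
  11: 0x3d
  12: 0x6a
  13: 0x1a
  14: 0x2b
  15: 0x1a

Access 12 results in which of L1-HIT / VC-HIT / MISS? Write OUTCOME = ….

  [0] addr=0x3e blk=15 s=3: MISS | VC []
  [1] addr=0x3c blk=15 s=3: L1-HIT | VC []
  [2] addr=0x3c blk=15 s=3: L1-HIT | VC []
  [3] addr=0x6b blk=26 s=2: MISS | VC []
  [4] addr=0x3f blk=15 s=3: L1-HIT | VC []
  [5] addr=0x3d blk=15 s=3: L1-HIT | VC []
  [6] addr=0x3e blk=15 s=3: L1-HIT | VC []
  [7] addr=0x2a blk=10 s=2: MISS | VC [26]
  [8] addr=0x68 blk=26 s=2: VC-HIT | VC [10]
  [9] addr=0x3d blk=15 s=3: L1-HIT | VC [10]
  [10] addr=0x6b blk=26 s=2: L1-HIT | VC [10]
  [11] addr=0x3d blk=15 s=3: L1-HIT | VC [10]
  [12] addr=0x6a blk=26 s=2: L1-HIT | VC [10]
  [13] addr=0x1a blk=6 s=2: MISS | VC [10, 26]
  [14] addr=0x2b blk=10 s=2: VC-HIT | VC [6, 26]
  [15] addr=0x1a blk=6 s=2: VC-HIT | VC [10, 26]

OUTCOME = L1-HIT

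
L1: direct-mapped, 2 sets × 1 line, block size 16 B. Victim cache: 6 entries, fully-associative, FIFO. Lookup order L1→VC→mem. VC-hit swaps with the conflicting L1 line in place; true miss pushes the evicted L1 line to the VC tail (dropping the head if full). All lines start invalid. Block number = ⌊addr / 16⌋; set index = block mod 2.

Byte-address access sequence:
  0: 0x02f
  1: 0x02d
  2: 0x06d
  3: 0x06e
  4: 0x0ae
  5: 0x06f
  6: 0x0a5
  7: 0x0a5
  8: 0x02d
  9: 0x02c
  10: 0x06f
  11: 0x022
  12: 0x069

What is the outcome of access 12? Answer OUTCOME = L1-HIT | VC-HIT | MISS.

OUTCOME = VC-HIT

#0 0x2f→b2/s0 MISS; vc=[]
#1 0x2d→b2/s0 L1-HIT; vc=[]
#2 0x6d→b6/s0 MISS; vc=[2]
#3 0x6e→b6/s0 L1-HIT; vc=[2]
#4 0xae→b10/s0 MISS; vc=[2,6]
#5 0x6f→b6/s0 VC-HIT; vc=[2,10]
#6 0xa5→b10/s0 VC-HIT; vc=[2,6]
#7 0xa5→b10/s0 L1-HIT; vc=[2,6]
#8 0x2d→b2/s0 VC-HIT; vc=[10,6]
#9 0x2c→b2/s0 L1-HIT; vc=[10,6]
#10 0x6f→b6/s0 VC-HIT; vc=[10,2]
#11 0x22→b2/s0 VC-HIT; vc=[10,6]
#12 0x69→b6/s0 VC-HIT; vc=[10,2]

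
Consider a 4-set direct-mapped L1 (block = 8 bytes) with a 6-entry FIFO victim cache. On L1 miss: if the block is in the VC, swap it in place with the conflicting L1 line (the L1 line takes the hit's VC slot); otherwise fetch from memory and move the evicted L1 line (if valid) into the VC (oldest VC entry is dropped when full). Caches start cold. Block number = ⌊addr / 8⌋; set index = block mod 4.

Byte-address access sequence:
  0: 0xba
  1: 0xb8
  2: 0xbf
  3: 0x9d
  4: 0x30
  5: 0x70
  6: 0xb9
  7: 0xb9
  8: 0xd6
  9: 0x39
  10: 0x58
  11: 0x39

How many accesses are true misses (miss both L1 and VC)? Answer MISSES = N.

0: 0xba (blk 23, set 3) → MISS  vc=[]
1: 0xb8 (blk 23, set 3) → L1-HIT  vc=[]
2: 0xbf (blk 23, set 3) → L1-HIT  vc=[]
3: 0x9d (blk 19, set 3) → MISS  vc=[23]
4: 0x30 (blk 6, set 2) → MISS  vc=[23]
5: 0x70 (blk 14, set 2) → MISS  vc=[23, 6]
6: 0xb9 (blk 23, set 3) → VC-HIT  vc=[19, 6]
7: 0xb9 (blk 23, set 3) → L1-HIT  vc=[19, 6]
8: 0xd6 (blk 26, set 2) → MISS  vc=[19, 6, 14]
9: 0x39 (blk 7, set 3) → MISS  vc=[19, 6, 14, 23]
10: 0x58 (blk 11, set 3) → MISS  vc=[19, 6, 14, 23, 7]
11: 0x39 (blk 7, set 3) → VC-HIT  vc=[19, 6, 14, 23, 11]

MISSES = 7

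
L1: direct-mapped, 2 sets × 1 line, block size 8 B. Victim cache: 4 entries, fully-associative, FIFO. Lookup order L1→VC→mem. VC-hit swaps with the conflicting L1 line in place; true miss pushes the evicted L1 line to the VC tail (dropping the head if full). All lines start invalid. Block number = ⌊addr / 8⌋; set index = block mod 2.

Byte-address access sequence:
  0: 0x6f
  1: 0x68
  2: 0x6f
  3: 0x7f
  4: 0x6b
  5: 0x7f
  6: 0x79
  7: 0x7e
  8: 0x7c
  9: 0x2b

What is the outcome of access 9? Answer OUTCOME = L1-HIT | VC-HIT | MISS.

  [0] addr=0x6f blk=13 s=1: MISS | VC []
  [1] addr=0x68 blk=13 s=1: L1-HIT | VC []
  [2] addr=0x6f blk=13 s=1: L1-HIT | VC []
  [3] addr=0x7f blk=15 s=1: MISS | VC [13]
  [4] addr=0x6b blk=13 s=1: VC-HIT | VC [15]
  [5] addr=0x7f blk=15 s=1: VC-HIT | VC [13]
  [6] addr=0x79 blk=15 s=1: L1-HIT | VC [13]
  [7] addr=0x7e blk=15 s=1: L1-HIT | VC [13]
  [8] addr=0x7c blk=15 s=1: L1-HIT | VC [13]
  [9] addr=0x2b blk=5 s=1: MISS | VC [13, 15]

OUTCOME = MISS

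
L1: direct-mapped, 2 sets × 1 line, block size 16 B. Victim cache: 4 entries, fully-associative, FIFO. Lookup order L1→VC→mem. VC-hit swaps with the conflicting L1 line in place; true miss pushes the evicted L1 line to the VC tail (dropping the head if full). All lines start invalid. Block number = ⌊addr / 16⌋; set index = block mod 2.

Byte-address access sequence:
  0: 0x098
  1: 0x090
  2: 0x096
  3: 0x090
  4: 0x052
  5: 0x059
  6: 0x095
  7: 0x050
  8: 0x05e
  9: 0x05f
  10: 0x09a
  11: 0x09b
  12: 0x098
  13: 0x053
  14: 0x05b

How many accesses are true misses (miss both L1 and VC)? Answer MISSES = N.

MISSES = 2

#0 0x98→b9/s1 MISS; vc=[]
#1 0x90→b9/s1 L1-HIT; vc=[]
#2 0x96→b9/s1 L1-HIT; vc=[]
#3 0x90→b9/s1 L1-HIT; vc=[]
#4 0x52→b5/s1 MISS; vc=[9]
#5 0x59→b5/s1 L1-HIT; vc=[9]
#6 0x95→b9/s1 VC-HIT; vc=[5]
#7 0x50→b5/s1 VC-HIT; vc=[9]
#8 0x5e→b5/s1 L1-HIT; vc=[9]
#9 0x5f→b5/s1 L1-HIT; vc=[9]
#10 0x9a→b9/s1 VC-HIT; vc=[5]
#11 0x9b→b9/s1 L1-HIT; vc=[5]
#12 0x98→b9/s1 L1-HIT; vc=[5]
#13 0x53→b5/s1 VC-HIT; vc=[9]
#14 0x5b→b5/s1 L1-HIT; vc=[9]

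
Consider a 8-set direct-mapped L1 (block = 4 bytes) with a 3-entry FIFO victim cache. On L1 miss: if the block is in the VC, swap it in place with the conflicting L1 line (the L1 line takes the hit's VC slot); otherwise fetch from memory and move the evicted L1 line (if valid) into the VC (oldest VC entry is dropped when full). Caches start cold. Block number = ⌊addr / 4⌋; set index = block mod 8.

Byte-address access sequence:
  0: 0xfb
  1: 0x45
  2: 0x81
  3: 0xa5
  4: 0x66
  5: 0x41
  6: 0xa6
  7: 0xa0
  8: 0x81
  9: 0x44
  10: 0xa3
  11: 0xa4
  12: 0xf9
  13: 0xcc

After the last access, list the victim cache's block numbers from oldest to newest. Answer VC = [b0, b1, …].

VC = [32, 16, 17]

  [0] addr=0xfb blk=62 s=6: MISS | VC []
  [1] addr=0x45 blk=17 s=1: MISS | VC []
  [2] addr=0x81 blk=32 s=0: MISS | VC []
  [3] addr=0xa5 blk=41 s=1: MISS | VC [17]
  [4] addr=0x66 blk=25 s=1: MISS | VC [17, 41]
  [5] addr=0x41 blk=16 s=0: MISS | VC [17, 41, 32]
  [6] addr=0xa6 blk=41 s=1: VC-HIT | VC [17, 25, 32]
  [7] addr=0xa0 blk=40 s=0: MISS | VC [25, 32, 16]
  [8] addr=0x81 blk=32 s=0: VC-HIT | VC [25, 40, 16]
  [9] addr=0x44 blk=17 s=1: MISS | VC [40, 16, 41]
  [10] addr=0xa3 blk=40 s=0: VC-HIT | VC [32, 16, 41]
  [11] addr=0xa4 blk=41 s=1: VC-HIT | VC [32, 16, 17]
  [12] addr=0xf9 blk=62 s=6: L1-HIT | VC [32, 16, 17]
  [13] addr=0xcc blk=51 s=3: MISS | VC [32, 16, 17]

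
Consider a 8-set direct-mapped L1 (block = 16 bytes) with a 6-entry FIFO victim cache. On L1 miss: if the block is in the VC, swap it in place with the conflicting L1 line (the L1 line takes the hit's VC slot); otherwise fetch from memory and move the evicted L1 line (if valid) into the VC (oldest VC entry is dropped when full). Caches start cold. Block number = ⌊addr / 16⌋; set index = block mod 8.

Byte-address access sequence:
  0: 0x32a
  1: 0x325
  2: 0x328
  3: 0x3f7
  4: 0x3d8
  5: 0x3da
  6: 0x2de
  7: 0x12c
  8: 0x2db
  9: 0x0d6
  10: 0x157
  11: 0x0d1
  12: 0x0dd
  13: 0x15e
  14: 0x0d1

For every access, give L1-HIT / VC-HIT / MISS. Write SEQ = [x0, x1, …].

SEQ = [MISS, L1-HIT, L1-HIT, MISS, MISS, L1-HIT, MISS, MISS, L1-HIT, MISS, MISS, VC-HIT, L1-HIT, VC-HIT, VC-HIT]

#0 0x32a→b50/s2 MISS; vc=[]
#1 0x325→b50/s2 L1-HIT; vc=[]
#2 0x328→b50/s2 L1-HIT; vc=[]
#3 0x3f7→b63/s7 MISS; vc=[]
#4 0x3d8→b61/s5 MISS; vc=[]
#5 0x3da→b61/s5 L1-HIT; vc=[]
#6 0x2de→b45/s5 MISS; vc=[61]
#7 0x12c→b18/s2 MISS; vc=[61,50]
#8 0x2db→b45/s5 L1-HIT; vc=[61,50]
#9 0xd6→b13/s5 MISS; vc=[61,50,45]
#10 0x157→b21/s5 MISS; vc=[61,50,45,13]
#11 0xd1→b13/s5 VC-HIT; vc=[61,50,45,21]
#12 0xdd→b13/s5 L1-HIT; vc=[61,50,45,21]
#13 0x15e→b21/s5 VC-HIT; vc=[61,50,45,13]
#14 0xd1→b13/s5 VC-HIT; vc=[61,50,45,21]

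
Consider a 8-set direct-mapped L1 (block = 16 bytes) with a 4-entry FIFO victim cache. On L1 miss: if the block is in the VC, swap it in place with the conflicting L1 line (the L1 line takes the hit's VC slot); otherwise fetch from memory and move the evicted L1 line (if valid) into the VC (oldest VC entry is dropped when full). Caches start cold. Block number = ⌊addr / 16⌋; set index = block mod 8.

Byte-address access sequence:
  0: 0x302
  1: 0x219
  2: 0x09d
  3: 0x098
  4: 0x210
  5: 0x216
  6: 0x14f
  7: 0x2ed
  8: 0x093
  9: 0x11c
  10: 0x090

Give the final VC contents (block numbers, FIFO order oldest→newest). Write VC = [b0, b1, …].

  [0] addr=0x302 blk=48 s=0: MISS | VC []
  [1] addr=0x219 blk=33 s=1: MISS | VC []
  [2] addr=0x9d blk=9 s=1: MISS | VC [33]
  [3] addr=0x98 blk=9 s=1: L1-HIT | VC [33]
  [4] addr=0x210 blk=33 s=1: VC-HIT | VC [9]
  [5] addr=0x216 blk=33 s=1: L1-HIT | VC [9]
  [6] addr=0x14f blk=20 s=4: MISS | VC [9]
  [7] addr=0x2ed blk=46 s=6: MISS | VC [9]
  [8] addr=0x93 blk=9 s=1: VC-HIT | VC [33]
  [9] addr=0x11c blk=17 s=1: MISS | VC [33, 9]
  [10] addr=0x90 blk=9 s=1: VC-HIT | VC [33, 17]

VC = [33, 17]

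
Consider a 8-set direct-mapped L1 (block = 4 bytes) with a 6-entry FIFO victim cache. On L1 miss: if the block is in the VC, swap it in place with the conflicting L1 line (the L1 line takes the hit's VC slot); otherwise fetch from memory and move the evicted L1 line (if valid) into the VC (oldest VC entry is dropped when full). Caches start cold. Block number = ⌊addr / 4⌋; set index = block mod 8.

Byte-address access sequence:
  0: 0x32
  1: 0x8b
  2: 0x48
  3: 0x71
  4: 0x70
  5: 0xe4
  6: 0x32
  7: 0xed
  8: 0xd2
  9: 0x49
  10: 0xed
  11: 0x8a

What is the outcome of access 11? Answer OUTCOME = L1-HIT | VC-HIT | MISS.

OUTCOME = VC-HIT

  [0] addr=0x32 blk=12 s=4: MISS | VC []
  [1] addr=0x8b blk=34 s=2: MISS | VC []
  [2] addr=0x48 blk=18 s=2: MISS | VC [34]
  [3] addr=0x71 blk=28 s=4: MISS | VC [34, 12]
  [4] addr=0x70 blk=28 s=4: L1-HIT | VC [34, 12]
  [5] addr=0xe4 blk=57 s=1: MISS | VC [34, 12]
  [6] addr=0x32 blk=12 s=4: VC-HIT | VC [34, 28]
  [7] addr=0xed blk=59 s=3: MISS | VC [34, 28]
  [8] addr=0xd2 blk=52 s=4: MISS | VC [34, 28, 12]
  [9] addr=0x49 blk=18 s=2: L1-HIT | VC [34, 28, 12]
  [10] addr=0xed blk=59 s=3: L1-HIT | VC [34, 28, 12]
  [11] addr=0x8a blk=34 s=2: VC-HIT | VC [18, 28, 12]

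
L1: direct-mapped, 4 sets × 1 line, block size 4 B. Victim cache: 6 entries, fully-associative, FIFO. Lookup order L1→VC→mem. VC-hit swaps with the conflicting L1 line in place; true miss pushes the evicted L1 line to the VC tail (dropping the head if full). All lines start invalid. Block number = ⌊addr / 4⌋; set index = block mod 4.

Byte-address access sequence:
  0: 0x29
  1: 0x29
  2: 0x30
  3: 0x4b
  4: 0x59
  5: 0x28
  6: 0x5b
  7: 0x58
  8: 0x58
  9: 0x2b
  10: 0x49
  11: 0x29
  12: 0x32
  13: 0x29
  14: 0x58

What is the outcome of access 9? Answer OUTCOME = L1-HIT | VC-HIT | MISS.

OUTCOME = VC-HIT

#0 0x29→b10/s2 MISS; vc=[]
#1 0x29→b10/s2 L1-HIT; vc=[]
#2 0x30→b12/s0 MISS; vc=[]
#3 0x4b→b18/s2 MISS; vc=[10]
#4 0x59→b22/s2 MISS; vc=[10,18]
#5 0x28→b10/s2 VC-HIT; vc=[22,18]
#6 0x5b→b22/s2 VC-HIT; vc=[10,18]
#7 0x58→b22/s2 L1-HIT; vc=[10,18]
#8 0x58→b22/s2 L1-HIT; vc=[10,18]
#9 0x2b→b10/s2 VC-HIT; vc=[22,18]
#10 0x49→b18/s2 VC-HIT; vc=[22,10]
#11 0x29→b10/s2 VC-HIT; vc=[22,18]
#12 0x32→b12/s0 L1-HIT; vc=[22,18]
#13 0x29→b10/s2 L1-HIT; vc=[22,18]
#14 0x58→b22/s2 VC-HIT; vc=[10,18]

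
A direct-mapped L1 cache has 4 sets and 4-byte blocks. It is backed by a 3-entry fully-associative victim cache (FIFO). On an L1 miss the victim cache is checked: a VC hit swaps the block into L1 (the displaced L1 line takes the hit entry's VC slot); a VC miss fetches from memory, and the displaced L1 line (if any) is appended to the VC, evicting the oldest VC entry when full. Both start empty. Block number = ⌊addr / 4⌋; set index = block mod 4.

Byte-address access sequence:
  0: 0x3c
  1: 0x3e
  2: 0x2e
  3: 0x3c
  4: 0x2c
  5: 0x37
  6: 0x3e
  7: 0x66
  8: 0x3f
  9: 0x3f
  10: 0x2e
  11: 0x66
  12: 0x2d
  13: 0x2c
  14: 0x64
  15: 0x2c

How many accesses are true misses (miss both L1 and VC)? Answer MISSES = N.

#0 0x3c→b15/s3 MISS; vc=[]
#1 0x3e→b15/s3 L1-HIT; vc=[]
#2 0x2e→b11/s3 MISS; vc=[15]
#3 0x3c→b15/s3 VC-HIT; vc=[11]
#4 0x2c→b11/s3 VC-HIT; vc=[15]
#5 0x37→b13/s1 MISS; vc=[15]
#6 0x3e→b15/s3 VC-HIT; vc=[11]
#7 0x66→b25/s1 MISS; vc=[11,13]
#8 0x3f→b15/s3 L1-HIT; vc=[11,13]
#9 0x3f→b15/s3 L1-HIT; vc=[11,13]
#10 0x2e→b11/s3 VC-HIT; vc=[15,13]
#11 0x66→b25/s1 L1-HIT; vc=[15,13]
#12 0x2d→b11/s3 L1-HIT; vc=[15,13]
#13 0x2c→b11/s3 L1-HIT; vc=[15,13]
#14 0x64→b25/s1 L1-HIT; vc=[15,13]
#15 0x2c→b11/s3 L1-HIT; vc=[15,13]

MISSES = 4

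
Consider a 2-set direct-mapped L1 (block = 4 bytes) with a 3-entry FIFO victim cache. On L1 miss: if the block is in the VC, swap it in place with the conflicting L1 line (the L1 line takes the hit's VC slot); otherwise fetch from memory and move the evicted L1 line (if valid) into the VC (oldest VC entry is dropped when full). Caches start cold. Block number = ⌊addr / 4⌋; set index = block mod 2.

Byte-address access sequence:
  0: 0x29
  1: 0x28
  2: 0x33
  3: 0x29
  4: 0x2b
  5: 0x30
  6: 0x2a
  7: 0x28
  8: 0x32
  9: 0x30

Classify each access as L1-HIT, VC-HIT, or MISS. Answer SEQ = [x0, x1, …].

SEQ = [MISS, L1-HIT, MISS, VC-HIT, L1-HIT, VC-HIT, VC-HIT, L1-HIT, VC-HIT, L1-HIT]

  [0] addr=0x29 blk=10 s=0: MISS | VC []
  [1] addr=0x28 blk=10 s=0: L1-HIT | VC []
  [2] addr=0x33 blk=12 s=0: MISS | VC [10]
  [3] addr=0x29 blk=10 s=0: VC-HIT | VC [12]
  [4] addr=0x2b blk=10 s=0: L1-HIT | VC [12]
  [5] addr=0x30 blk=12 s=0: VC-HIT | VC [10]
  [6] addr=0x2a blk=10 s=0: VC-HIT | VC [12]
  [7] addr=0x28 blk=10 s=0: L1-HIT | VC [12]
  [8] addr=0x32 blk=12 s=0: VC-HIT | VC [10]
  [9] addr=0x30 blk=12 s=0: L1-HIT | VC [10]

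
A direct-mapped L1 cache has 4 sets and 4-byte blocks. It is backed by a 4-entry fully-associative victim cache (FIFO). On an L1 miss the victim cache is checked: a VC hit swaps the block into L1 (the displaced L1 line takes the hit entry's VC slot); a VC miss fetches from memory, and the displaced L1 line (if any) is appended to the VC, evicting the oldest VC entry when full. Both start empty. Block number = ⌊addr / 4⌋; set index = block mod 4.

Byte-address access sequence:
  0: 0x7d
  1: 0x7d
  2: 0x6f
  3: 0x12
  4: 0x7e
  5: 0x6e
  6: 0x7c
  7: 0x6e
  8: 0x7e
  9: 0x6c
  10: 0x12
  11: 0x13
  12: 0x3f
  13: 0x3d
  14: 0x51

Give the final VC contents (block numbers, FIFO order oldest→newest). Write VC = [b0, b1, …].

0: 0x7d (blk 31, set 3) → MISS  vc=[]
1: 0x7d (blk 31, set 3) → L1-HIT  vc=[]
2: 0x6f (blk 27, set 3) → MISS  vc=[31]
3: 0x12 (blk 4, set 0) → MISS  vc=[31]
4: 0x7e (blk 31, set 3) → VC-HIT  vc=[27]
5: 0x6e (blk 27, set 3) → VC-HIT  vc=[31]
6: 0x7c (blk 31, set 3) → VC-HIT  vc=[27]
7: 0x6e (blk 27, set 3) → VC-HIT  vc=[31]
8: 0x7e (blk 31, set 3) → VC-HIT  vc=[27]
9: 0x6c (blk 27, set 3) → VC-HIT  vc=[31]
10: 0x12 (blk 4, set 0) → L1-HIT  vc=[31]
11: 0x13 (blk 4, set 0) → L1-HIT  vc=[31]
12: 0x3f (blk 15, set 3) → MISS  vc=[31, 27]
13: 0x3d (blk 15, set 3) → L1-HIT  vc=[31, 27]
14: 0x51 (blk 20, set 0) → MISS  vc=[31, 27, 4]

VC = [31, 27, 4]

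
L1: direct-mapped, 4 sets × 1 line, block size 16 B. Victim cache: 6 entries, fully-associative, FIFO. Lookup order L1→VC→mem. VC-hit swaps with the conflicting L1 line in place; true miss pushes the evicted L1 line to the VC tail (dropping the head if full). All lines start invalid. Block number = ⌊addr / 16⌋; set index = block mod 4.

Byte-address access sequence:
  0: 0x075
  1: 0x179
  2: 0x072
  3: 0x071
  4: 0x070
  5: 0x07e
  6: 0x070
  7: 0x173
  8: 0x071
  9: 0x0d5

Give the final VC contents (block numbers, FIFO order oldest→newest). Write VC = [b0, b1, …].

VC = [23]

#0 0x75→b7/s3 MISS; vc=[]
#1 0x179→b23/s3 MISS; vc=[7]
#2 0x72→b7/s3 VC-HIT; vc=[23]
#3 0x71→b7/s3 L1-HIT; vc=[23]
#4 0x70→b7/s3 L1-HIT; vc=[23]
#5 0x7e→b7/s3 L1-HIT; vc=[23]
#6 0x70→b7/s3 L1-HIT; vc=[23]
#7 0x173→b23/s3 VC-HIT; vc=[7]
#8 0x71→b7/s3 VC-HIT; vc=[23]
#9 0xd5→b13/s1 MISS; vc=[23]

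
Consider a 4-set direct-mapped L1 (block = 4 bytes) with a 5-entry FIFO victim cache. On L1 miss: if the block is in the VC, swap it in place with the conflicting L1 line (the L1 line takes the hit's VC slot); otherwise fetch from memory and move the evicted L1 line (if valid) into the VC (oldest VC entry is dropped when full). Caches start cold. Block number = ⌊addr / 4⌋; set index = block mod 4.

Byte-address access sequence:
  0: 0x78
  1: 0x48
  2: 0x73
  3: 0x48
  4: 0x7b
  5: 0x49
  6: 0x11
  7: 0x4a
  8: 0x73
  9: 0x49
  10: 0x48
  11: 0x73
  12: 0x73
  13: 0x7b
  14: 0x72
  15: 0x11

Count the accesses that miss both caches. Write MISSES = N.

MISSES = 4

0: 0x78 (blk 30, set 2) → MISS  vc=[]
1: 0x48 (blk 18, set 2) → MISS  vc=[30]
2: 0x73 (blk 28, set 0) → MISS  vc=[30]
3: 0x48 (blk 18, set 2) → L1-HIT  vc=[30]
4: 0x7b (blk 30, set 2) → VC-HIT  vc=[18]
5: 0x49 (blk 18, set 2) → VC-HIT  vc=[30]
6: 0x11 (blk 4, set 0) → MISS  vc=[30, 28]
7: 0x4a (blk 18, set 2) → L1-HIT  vc=[30, 28]
8: 0x73 (blk 28, set 0) → VC-HIT  vc=[30, 4]
9: 0x49 (blk 18, set 2) → L1-HIT  vc=[30, 4]
10: 0x48 (blk 18, set 2) → L1-HIT  vc=[30, 4]
11: 0x73 (blk 28, set 0) → L1-HIT  vc=[30, 4]
12: 0x73 (blk 28, set 0) → L1-HIT  vc=[30, 4]
13: 0x7b (blk 30, set 2) → VC-HIT  vc=[18, 4]
14: 0x72 (blk 28, set 0) → L1-HIT  vc=[18, 4]
15: 0x11 (blk 4, set 0) → VC-HIT  vc=[18, 28]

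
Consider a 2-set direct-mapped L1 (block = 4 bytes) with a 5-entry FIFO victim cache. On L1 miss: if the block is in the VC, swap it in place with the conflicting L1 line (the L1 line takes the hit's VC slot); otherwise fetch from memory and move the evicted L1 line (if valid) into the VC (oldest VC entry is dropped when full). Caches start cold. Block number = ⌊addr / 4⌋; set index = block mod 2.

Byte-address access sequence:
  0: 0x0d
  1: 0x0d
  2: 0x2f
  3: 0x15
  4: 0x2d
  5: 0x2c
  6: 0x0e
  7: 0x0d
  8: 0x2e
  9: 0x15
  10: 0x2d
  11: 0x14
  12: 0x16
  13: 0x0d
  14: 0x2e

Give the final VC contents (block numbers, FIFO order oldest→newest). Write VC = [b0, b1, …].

VC = [5, 3]

0: 0xd (blk 3, set 1) → MISS  vc=[]
1: 0xd (blk 3, set 1) → L1-HIT  vc=[]
2: 0x2f (blk 11, set 1) → MISS  vc=[3]
3: 0x15 (blk 5, set 1) → MISS  vc=[3, 11]
4: 0x2d (blk 11, set 1) → VC-HIT  vc=[3, 5]
5: 0x2c (blk 11, set 1) → L1-HIT  vc=[3, 5]
6: 0xe (blk 3, set 1) → VC-HIT  vc=[11, 5]
7: 0xd (blk 3, set 1) → L1-HIT  vc=[11, 5]
8: 0x2e (blk 11, set 1) → VC-HIT  vc=[3, 5]
9: 0x15 (blk 5, set 1) → VC-HIT  vc=[3, 11]
10: 0x2d (blk 11, set 1) → VC-HIT  vc=[3, 5]
11: 0x14 (blk 5, set 1) → VC-HIT  vc=[3, 11]
12: 0x16 (blk 5, set 1) → L1-HIT  vc=[3, 11]
13: 0xd (blk 3, set 1) → VC-HIT  vc=[5, 11]
14: 0x2e (blk 11, set 1) → VC-HIT  vc=[5, 3]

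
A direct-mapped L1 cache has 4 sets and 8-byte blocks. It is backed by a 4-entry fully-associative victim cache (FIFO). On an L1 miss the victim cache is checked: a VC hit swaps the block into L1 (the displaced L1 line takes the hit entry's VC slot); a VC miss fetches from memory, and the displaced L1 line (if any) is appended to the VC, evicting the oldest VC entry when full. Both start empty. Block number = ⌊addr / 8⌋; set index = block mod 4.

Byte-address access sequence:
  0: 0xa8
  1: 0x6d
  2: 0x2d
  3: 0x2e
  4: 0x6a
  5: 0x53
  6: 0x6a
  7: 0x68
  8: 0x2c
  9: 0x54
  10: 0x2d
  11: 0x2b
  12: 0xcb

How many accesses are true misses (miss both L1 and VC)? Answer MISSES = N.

0: 0xa8 (blk 21, set 1) → MISS  vc=[]
1: 0x6d (blk 13, set 1) → MISS  vc=[21]
2: 0x2d (blk 5, set 1) → MISS  vc=[21, 13]
3: 0x2e (blk 5, set 1) → L1-HIT  vc=[21, 13]
4: 0x6a (blk 13, set 1) → VC-HIT  vc=[21, 5]
5: 0x53 (blk 10, set 2) → MISS  vc=[21, 5]
6: 0x6a (blk 13, set 1) → L1-HIT  vc=[21, 5]
7: 0x68 (blk 13, set 1) → L1-HIT  vc=[21, 5]
8: 0x2c (blk 5, set 1) → VC-HIT  vc=[21, 13]
9: 0x54 (blk 10, set 2) → L1-HIT  vc=[21, 13]
10: 0x2d (blk 5, set 1) → L1-HIT  vc=[21, 13]
11: 0x2b (blk 5, set 1) → L1-HIT  vc=[21, 13]
12: 0xcb (blk 25, set 1) → MISS  vc=[21, 13, 5]

MISSES = 5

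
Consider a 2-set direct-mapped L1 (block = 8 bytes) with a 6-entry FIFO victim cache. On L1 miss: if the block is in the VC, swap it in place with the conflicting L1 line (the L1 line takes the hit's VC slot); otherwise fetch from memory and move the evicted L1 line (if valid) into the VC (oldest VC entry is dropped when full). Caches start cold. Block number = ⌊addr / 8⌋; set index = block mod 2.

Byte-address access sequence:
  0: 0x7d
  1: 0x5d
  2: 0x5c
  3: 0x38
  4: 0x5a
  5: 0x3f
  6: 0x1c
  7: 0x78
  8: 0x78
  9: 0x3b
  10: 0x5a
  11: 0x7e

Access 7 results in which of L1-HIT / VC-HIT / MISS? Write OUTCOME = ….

  [0] addr=0x7d blk=15 s=1: MISS | VC []
  [1] addr=0x5d blk=11 s=1: MISS | VC [15]
  [2] addr=0x5c blk=11 s=1: L1-HIT | VC [15]
  [3] addr=0x38 blk=7 s=1: MISS | VC [15, 11]
  [4] addr=0x5a blk=11 s=1: VC-HIT | VC [15, 7]
  [5] addr=0x3f blk=7 s=1: VC-HIT | VC [15, 11]
  [6] addr=0x1c blk=3 s=1: MISS | VC [15, 11, 7]
  [7] addr=0x78 blk=15 s=1: VC-HIT | VC [3, 11, 7]
  [8] addr=0x78 blk=15 s=1: L1-HIT | VC [3, 11, 7]
  [9] addr=0x3b blk=7 s=1: VC-HIT | VC [3, 11, 15]
  [10] addr=0x5a blk=11 s=1: VC-HIT | VC [3, 7, 15]
  [11] addr=0x7e blk=15 s=1: VC-HIT | VC [3, 7, 11]

OUTCOME = VC-HIT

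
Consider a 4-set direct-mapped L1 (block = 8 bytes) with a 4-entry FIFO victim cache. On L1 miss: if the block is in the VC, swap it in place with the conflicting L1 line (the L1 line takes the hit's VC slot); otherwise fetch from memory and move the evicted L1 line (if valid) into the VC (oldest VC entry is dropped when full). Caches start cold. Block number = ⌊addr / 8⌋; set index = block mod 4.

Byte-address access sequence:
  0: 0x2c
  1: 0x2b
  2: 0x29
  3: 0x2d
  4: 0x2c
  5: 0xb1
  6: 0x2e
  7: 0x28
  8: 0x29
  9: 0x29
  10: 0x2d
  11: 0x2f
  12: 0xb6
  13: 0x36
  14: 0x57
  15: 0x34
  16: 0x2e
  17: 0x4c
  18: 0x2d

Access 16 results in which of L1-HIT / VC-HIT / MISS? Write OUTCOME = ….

0: 0x2c (blk 5, set 1) → MISS  vc=[]
1: 0x2b (blk 5, set 1) → L1-HIT  vc=[]
2: 0x29 (blk 5, set 1) → L1-HIT  vc=[]
3: 0x2d (blk 5, set 1) → L1-HIT  vc=[]
4: 0x2c (blk 5, set 1) → L1-HIT  vc=[]
5: 0xb1 (blk 22, set 2) → MISS  vc=[]
6: 0x2e (blk 5, set 1) → L1-HIT  vc=[]
7: 0x28 (blk 5, set 1) → L1-HIT  vc=[]
8: 0x29 (blk 5, set 1) → L1-HIT  vc=[]
9: 0x29 (blk 5, set 1) → L1-HIT  vc=[]
10: 0x2d (blk 5, set 1) → L1-HIT  vc=[]
11: 0x2f (blk 5, set 1) → L1-HIT  vc=[]
12: 0xb6 (blk 22, set 2) → L1-HIT  vc=[]
13: 0x36 (blk 6, set 2) → MISS  vc=[22]
14: 0x57 (blk 10, set 2) → MISS  vc=[22, 6]
15: 0x34 (blk 6, set 2) → VC-HIT  vc=[22, 10]
16: 0x2e (blk 5, set 1) → L1-HIT  vc=[22, 10]
17: 0x4c (blk 9, set 1) → MISS  vc=[22, 10, 5]
18: 0x2d (blk 5, set 1) → VC-HIT  vc=[22, 10, 9]

OUTCOME = L1-HIT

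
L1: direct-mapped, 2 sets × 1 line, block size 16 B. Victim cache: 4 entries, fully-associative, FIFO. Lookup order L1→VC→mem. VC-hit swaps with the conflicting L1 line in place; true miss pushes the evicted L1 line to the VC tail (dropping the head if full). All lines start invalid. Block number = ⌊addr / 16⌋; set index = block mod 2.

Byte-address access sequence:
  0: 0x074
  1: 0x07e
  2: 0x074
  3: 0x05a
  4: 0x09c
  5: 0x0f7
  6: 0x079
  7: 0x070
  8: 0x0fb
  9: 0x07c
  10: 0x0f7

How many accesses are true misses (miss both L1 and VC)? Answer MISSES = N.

MISSES = 4

0: 0x74 (blk 7, set 1) → MISS  vc=[]
1: 0x7e (blk 7, set 1) → L1-HIT  vc=[]
2: 0x74 (blk 7, set 1) → L1-HIT  vc=[]
3: 0x5a (blk 5, set 1) → MISS  vc=[7]
4: 0x9c (blk 9, set 1) → MISS  vc=[7, 5]
5: 0xf7 (blk 15, set 1) → MISS  vc=[7, 5, 9]
6: 0x79 (blk 7, set 1) → VC-HIT  vc=[15, 5, 9]
7: 0x70 (blk 7, set 1) → L1-HIT  vc=[15, 5, 9]
8: 0xfb (blk 15, set 1) → VC-HIT  vc=[7, 5, 9]
9: 0x7c (blk 7, set 1) → VC-HIT  vc=[15, 5, 9]
10: 0xf7 (blk 15, set 1) → VC-HIT  vc=[7, 5, 9]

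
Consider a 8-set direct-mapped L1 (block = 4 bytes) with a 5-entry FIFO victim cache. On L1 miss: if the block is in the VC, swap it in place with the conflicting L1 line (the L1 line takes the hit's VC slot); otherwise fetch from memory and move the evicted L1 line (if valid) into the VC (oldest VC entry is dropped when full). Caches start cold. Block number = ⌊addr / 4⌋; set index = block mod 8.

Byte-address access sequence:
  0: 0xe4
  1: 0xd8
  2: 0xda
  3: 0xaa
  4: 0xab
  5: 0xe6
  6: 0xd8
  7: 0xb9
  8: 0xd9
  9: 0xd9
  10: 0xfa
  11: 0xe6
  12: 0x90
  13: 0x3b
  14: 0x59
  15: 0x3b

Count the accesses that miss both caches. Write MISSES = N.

MISSES = 8

#0 0xe4→b57/s1 MISS; vc=[]
#1 0xd8→b54/s6 MISS; vc=[]
#2 0xda→b54/s6 L1-HIT; vc=[]
#3 0xaa→b42/s2 MISS; vc=[]
#4 0xab→b42/s2 L1-HIT; vc=[]
#5 0xe6→b57/s1 L1-HIT; vc=[]
#6 0xd8→b54/s6 L1-HIT; vc=[]
#7 0xb9→b46/s6 MISS; vc=[54]
#8 0xd9→b54/s6 VC-HIT; vc=[46]
#9 0xd9→b54/s6 L1-HIT; vc=[46]
#10 0xfa→b62/s6 MISS; vc=[46,54]
#11 0xe6→b57/s1 L1-HIT; vc=[46,54]
#12 0x90→b36/s4 MISS; vc=[46,54]
#13 0x3b→b14/s6 MISS; vc=[46,54,62]
#14 0x59→b22/s6 MISS; vc=[46,54,62,14]
#15 0x3b→b14/s6 VC-HIT; vc=[46,54,62,22]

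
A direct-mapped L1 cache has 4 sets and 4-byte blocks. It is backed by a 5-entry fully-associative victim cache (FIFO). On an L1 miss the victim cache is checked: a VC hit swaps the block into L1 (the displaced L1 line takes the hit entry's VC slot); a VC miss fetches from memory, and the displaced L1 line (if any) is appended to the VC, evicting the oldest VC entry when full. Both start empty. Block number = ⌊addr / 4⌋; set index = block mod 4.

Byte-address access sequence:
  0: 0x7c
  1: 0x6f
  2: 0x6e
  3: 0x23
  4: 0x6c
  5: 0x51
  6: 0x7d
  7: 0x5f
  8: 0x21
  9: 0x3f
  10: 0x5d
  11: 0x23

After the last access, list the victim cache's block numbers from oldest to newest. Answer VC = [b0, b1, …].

#0 0x7c→b31/s3 MISS; vc=[]
#1 0x6f→b27/s3 MISS; vc=[31]
#2 0x6e→b27/s3 L1-HIT; vc=[31]
#3 0x23→b8/s0 MISS; vc=[31]
#4 0x6c→b27/s3 L1-HIT; vc=[31]
#5 0x51→b20/s0 MISS; vc=[31,8]
#6 0x7d→b31/s3 VC-HIT; vc=[27,8]
#7 0x5f→b23/s3 MISS; vc=[27,8,31]
#8 0x21→b8/s0 VC-HIT; vc=[27,20,31]
#9 0x3f→b15/s3 MISS; vc=[27,20,31,23]
#10 0x5d→b23/s3 VC-HIT; vc=[27,20,31,15]
#11 0x23→b8/s0 L1-HIT; vc=[27,20,31,15]

VC = [27, 20, 31, 15]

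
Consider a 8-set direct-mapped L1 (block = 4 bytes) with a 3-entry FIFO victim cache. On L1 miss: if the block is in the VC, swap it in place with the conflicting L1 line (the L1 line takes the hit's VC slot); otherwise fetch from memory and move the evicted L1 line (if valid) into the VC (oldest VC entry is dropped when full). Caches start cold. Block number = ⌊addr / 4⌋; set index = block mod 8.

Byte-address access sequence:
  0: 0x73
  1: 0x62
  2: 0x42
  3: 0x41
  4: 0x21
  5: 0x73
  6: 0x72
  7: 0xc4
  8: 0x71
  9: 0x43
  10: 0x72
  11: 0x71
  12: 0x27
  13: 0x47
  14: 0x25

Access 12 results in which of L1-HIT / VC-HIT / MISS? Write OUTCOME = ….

OUTCOME = MISS

#0 0x73→b28/s4 MISS; vc=[]
#1 0x62→b24/s0 MISS; vc=[]
#2 0x42→b16/s0 MISS; vc=[24]
#3 0x41→b16/s0 L1-HIT; vc=[24]
#4 0x21→b8/s0 MISS; vc=[24,16]
#5 0x73→b28/s4 L1-HIT; vc=[24,16]
#6 0x72→b28/s4 L1-HIT; vc=[24,16]
#7 0xc4→b49/s1 MISS; vc=[24,16]
#8 0x71→b28/s4 L1-HIT; vc=[24,16]
#9 0x43→b16/s0 VC-HIT; vc=[24,8]
#10 0x72→b28/s4 L1-HIT; vc=[24,8]
#11 0x71→b28/s4 L1-HIT; vc=[24,8]
#12 0x27→b9/s1 MISS; vc=[24,8,49]
#13 0x47→b17/s1 MISS; vc=[8,49,9]
#14 0x25→b9/s1 VC-HIT; vc=[8,49,17]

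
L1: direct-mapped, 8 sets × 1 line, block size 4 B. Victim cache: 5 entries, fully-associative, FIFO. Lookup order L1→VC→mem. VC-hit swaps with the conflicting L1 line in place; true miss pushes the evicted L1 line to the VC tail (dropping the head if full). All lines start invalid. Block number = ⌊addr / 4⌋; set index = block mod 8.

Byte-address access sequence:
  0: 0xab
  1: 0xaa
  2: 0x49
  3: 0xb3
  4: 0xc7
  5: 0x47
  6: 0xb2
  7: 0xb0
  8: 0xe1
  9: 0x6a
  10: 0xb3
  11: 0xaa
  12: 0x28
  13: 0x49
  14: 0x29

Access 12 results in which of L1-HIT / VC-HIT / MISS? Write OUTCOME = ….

OUTCOME = MISS

0: 0xab (blk 42, set 2) → MISS  vc=[]
1: 0xaa (blk 42, set 2) → L1-HIT  vc=[]
2: 0x49 (blk 18, set 2) → MISS  vc=[42]
3: 0xb3 (blk 44, set 4) → MISS  vc=[42]
4: 0xc7 (blk 49, set 1) → MISS  vc=[42]
5: 0x47 (blk 17, set 1) → MISS  vc=[42, 49]
6: 0xb2 (blk 44, set 4) → L1-HIT  vc=[42, 49]
7: 0xb0 (blk 44, set 4) → L1-HIT  vc=[42, 49]
8: 0xe1 (blk 56, set 0) → MISS  vc=[42, 49]
9: 0x6a (blk 26, set 2) → MISS  vc=[42, 49, 18]
10: 0xb3 (blk 44, set 4) → L1-HIT  vc=[42, 49, 18]
11: 0xaa (blk 42, set 2) → VC-HIT  vc=[26, 49, 18]
12: 0x28 (blk 10, set 2) → MISS  vc=[26, 49, 18, 42]
13: 0x49 (blk 18, set 2) → VC-HIT  vc=[26, 49, 10, 42]
14: 0x29 (blk 10, set 2) → VC-HIT  vc=[26, 49, 18, 42]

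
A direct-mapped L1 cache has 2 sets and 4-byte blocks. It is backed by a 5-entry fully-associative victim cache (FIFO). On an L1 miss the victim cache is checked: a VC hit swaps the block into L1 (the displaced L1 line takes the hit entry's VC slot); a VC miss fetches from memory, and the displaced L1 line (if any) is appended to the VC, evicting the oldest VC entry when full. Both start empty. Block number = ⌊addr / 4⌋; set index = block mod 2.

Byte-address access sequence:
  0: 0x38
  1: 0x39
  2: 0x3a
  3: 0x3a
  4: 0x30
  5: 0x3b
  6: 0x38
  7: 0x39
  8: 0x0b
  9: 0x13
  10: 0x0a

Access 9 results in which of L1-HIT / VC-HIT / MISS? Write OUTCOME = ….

OUTCOME = MISS

  [0] addr=0x38 blk=14 s=0: MISS | VC []
  [1] addr=0x39 blk=14 s=0: L1-HIT | VC []
  [2] addr=0x3a blk=14 s=0: L1-HIT | VC []
  [3] addr=0x3a blk=14 s=0: L1-HIT | VC []
  [4] addr=0x30 blk=12 s=0: MISS | VC [14]
  [5] addr=0x3b blk=14 s=0: VC-HIT | VC [12]
  [6] addr=0x38 blk=14 s=0: L1-HIT | VC [12]
  [7] addr=0x39 blk=14 s=0: L1-HIT | VC [12]
  [8] addr=0xb blk=2 s=0: MISS | VC [12, 14]
  [9] addr=0x13 blk=4 s=0: MISS | VC [12, 14, 2]
  [10] addr=0xa blk=2 s=0: VC-HIT | VC [12, 14, 4]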